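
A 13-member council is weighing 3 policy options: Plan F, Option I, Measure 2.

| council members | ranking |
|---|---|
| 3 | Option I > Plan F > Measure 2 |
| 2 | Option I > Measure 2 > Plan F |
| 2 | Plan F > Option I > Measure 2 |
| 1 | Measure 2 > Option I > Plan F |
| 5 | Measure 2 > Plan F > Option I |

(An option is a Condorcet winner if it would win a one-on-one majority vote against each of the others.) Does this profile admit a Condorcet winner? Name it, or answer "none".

Check each pair by majority over 13 ballots:
Plan F–Option I: Plan F 7–6.
Plan F–Measure 2: Measure 2 8–5.
Option I–Measure 2: Option I 7–6.
Each option drops at least one matchup (Plan F loses to Measure 2; Option I loses to Plan F; Measure 2 loses to Option I); the cycle Plan F > Option I > Measure 2 > Plan F rules out a Condorcet winner.

none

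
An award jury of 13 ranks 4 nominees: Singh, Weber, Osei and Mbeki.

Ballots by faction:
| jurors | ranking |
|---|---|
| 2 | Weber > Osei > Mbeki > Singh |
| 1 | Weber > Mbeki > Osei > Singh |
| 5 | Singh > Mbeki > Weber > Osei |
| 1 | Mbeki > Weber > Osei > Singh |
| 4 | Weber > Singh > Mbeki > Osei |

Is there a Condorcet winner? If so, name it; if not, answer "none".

Pairwise majorities:
Singh–Weber: Weber 8–5.
Singh vs Osei: Singh, 9–4.
Singh vs Mbeki: 5+4 = 9 for Singh, 4 for Mbeki — Singh by 9–4.
Weber vs Osei: Weber preferred on 2+1+5+1+4 = 13 ballots; Weber wins 13–0.
Weber vs Mbeki: Weber is ranked higher on 2+1+4 = 7 ballots, Mbeki on 6. Weber wins 7–6.
Osei vs Mbeki: 2 to 11, Mbeki.
Weber beats each of Singh, Osei, Mbeki — Weber is the Condorcet winner.

Weber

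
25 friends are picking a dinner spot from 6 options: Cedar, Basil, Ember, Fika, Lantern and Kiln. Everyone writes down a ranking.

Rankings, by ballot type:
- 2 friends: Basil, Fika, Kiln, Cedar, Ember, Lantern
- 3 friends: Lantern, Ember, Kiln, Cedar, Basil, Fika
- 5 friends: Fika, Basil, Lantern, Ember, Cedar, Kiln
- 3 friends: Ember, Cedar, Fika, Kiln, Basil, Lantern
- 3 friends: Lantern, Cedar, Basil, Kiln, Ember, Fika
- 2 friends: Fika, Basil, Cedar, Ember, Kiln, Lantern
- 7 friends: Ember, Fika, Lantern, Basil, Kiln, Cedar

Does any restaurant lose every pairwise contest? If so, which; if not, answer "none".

Kiln

Pairwise majorities:
Cedar vs Basil: Basil wins 16–9.
Cedar–Ember: Ember 18–7.
Cedar vs Fika: Fika, 16–9.
Cedar vs Lantern: 7 to 18, Lantern.
Cedar vs Kiln: Cedar is ranked higher on 5+3+3+2 = 13 ballots, Kiln on 12. Cedar wins 13–12.
Basil vs Ember: Ember, 13–12.
Basil vs Fika: Basil preferred on 2+3+3 = 8 ballots; Fika wins 17–8.
Basil–Lantern: Lantern 13–12.
Basil–Kiln: Basil 19–6.
Ember vs Fika: 16 to 9, Ember.
Ember vs Lantern: Ember preferred on 2+3+2+7 = 14 ballots; Ember wins 14–11.
Ember vs Kiln: Ember, 20–5.
Fika vs Lantern: Fika, 19–6.
Fika vs Kiln: Fika wins 19–6.
Lantern vs Kiln: Lantern wins 18–7.
Only Kiln has no wins; Kiln is the Condorcet loser.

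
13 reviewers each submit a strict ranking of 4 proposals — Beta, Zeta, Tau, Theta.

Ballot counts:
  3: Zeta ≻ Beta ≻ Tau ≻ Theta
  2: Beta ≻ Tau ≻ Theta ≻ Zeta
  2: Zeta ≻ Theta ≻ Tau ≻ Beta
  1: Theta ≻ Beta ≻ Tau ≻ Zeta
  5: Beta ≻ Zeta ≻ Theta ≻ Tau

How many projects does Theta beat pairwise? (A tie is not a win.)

Theta against each rival (13 reviewers):
Theta vs Beta: Theta preferred on 2+1 = 3 ballots; Beta wins 10–3.
Theta vs Zeta: Zeta wins 10–3.
Theta vs Tau: Theta, 8–5.
Theta beats Tau; loses to Beta, Zeta — 1 pairwise win.

1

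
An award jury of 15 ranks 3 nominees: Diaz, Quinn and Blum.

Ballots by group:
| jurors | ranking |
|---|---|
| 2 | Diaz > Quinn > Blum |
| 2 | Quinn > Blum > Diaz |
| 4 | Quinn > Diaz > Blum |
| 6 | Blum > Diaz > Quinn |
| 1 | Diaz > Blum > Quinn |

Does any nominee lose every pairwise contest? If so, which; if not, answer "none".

none

Head-to-head results (15 jurors):
Diaz vs Quinn: 9 to 6, Diaz.
Diaz vs Blum: Diaz is ranked higher on 2+4+1 = 7 ballots, Blum on 8. Blum wins 8–7.
Quinn vs Blum: Quinn, 8–7.
Every nominee wins at least one matchup (Diaz beats Quinn; Quinn beats Blum; Blum beats Diaz), so there is no Condorcet loser.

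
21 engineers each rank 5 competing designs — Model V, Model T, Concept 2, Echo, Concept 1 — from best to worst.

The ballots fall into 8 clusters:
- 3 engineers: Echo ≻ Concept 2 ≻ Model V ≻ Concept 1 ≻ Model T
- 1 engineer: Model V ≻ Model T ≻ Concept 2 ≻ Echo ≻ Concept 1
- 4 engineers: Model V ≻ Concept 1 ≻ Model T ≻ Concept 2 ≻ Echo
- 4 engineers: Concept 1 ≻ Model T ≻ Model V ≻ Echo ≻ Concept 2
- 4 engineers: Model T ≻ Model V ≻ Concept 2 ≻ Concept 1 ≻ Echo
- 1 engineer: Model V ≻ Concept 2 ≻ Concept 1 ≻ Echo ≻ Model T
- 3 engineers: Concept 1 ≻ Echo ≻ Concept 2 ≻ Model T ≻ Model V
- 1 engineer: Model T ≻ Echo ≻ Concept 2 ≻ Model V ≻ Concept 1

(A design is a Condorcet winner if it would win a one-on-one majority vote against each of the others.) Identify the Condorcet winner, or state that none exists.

Pairwise majorities:
Model V vs Model T: Model V is ranked higher on 3+1+4+1 = 9 ballots, Model T on 12. Model T wins 12–9.
Model V vs Concept 2: Model V is ranked higher on 1+4+4+4+1 = 14 ballots, Concept 2 on 7. Model V wins 14–7.
Model V vs Echo: Model V, 14–7.
Model V vs Concept 1: 3+1+4+4+1+1 = 14 for Model V, 7 for Concept 1 — Model V by 14–7.
Model T–Concept 2: Model T 14–7.
Model T–Echo: Model T 14–7.
Model T vs Concept 1: Concept 1 wins 15–6.
Concept 2 vs Echo: Concept 2 is ranked higher on 1+4+4+1 = 10 ballots, Echo on 11. Echo wins 11–10.
Concept 2 vs Concept 1: Concept 2 is ranked higher on 3+1+4+1+1 = 10 ballots, Concept 1 on 11. Concept 1 wins 11–10.
Echo vs Concept 1: Echo preferred on 3+1+1 = 5 ballots; Concept 1 wins 16–5.
Each design drops at least one matchup (Model V loses to Model T; Model T loses to Concept 1; Concept 2 loses to Model V; Echo loses to Model V; Concept 1 loses to Model V); the cycle Model V → Concept 1 → Model T → Model V rules out a Condorcet winner.

none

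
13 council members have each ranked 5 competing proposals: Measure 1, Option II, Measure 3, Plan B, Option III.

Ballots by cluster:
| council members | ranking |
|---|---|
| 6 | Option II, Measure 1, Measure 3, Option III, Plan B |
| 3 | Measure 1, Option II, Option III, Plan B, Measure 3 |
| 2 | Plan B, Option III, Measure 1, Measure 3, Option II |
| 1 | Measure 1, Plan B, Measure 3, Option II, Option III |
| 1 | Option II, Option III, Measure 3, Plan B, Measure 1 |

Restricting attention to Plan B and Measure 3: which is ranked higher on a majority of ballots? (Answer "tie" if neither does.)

Ballots ranking Plan B above Measure 3: 3 + 2 + 1 = 6.
Ballots ranking Measure 3 above Plan B: 13 − 6 = 7.
Measure 3 wins the head-to-head 7–6.

Measure 3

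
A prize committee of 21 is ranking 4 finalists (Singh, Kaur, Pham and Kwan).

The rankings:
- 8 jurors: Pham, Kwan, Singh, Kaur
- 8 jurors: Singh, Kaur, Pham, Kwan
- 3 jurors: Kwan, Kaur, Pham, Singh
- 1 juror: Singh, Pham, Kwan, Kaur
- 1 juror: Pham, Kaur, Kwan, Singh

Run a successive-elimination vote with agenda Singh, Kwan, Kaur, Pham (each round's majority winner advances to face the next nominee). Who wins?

Pham

Round 1: Singh vs Kwan — 9–12, Kwan advances.
Round 2: Kwan vs Kaur — 12–9, Kwan advances.
Round 3: Kwan vs Pham — 3–18, Pham advances.
Pham survives the agenda.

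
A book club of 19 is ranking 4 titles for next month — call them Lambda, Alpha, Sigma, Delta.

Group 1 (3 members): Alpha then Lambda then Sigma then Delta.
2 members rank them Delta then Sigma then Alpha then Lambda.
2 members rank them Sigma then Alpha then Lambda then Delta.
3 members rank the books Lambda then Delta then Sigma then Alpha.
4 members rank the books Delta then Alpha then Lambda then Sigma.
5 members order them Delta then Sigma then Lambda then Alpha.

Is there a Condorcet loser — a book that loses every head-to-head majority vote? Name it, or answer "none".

Pairwise majorities:
Lambda vs Alpha: Alpha wins 11–8.
Lambda vs Sigma: Lambda wins 10–9.
Lambda vs Delta: Delta, 11–8.
Alpha vs Sigma: Alpha is ranked higher on 3+4 = 7 ballots, Sigma on 12. Sigma wins 12–7.
Alpha vs Delta: Alpha preferred on 3+2 = 5 ballots; Delta wins 14–5.
Sigma vs Delta: 5 to 14, Delta.
Every book wins at least one matchup (Lambda beats Sigma; Alpha beats Lambda; Sigma beats Alpha; Delta beats Lambda), so there is no Condorcet loser.

none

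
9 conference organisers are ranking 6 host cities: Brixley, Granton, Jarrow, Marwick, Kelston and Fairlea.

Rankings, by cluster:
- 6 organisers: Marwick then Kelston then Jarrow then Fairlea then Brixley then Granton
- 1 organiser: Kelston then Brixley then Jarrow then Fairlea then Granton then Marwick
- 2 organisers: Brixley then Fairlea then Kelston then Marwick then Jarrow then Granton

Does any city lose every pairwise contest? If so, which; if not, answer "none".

Head-to-head results (9 organisers):
Brixley vs Granton: Brixley is ranked higher on 6+1+2 = 9 ballots, Granton on 0. Brixley wins 9–0.
Brixley vs Jarrow: Brixley is ranked higher on 1+2 = 3 ballots, Jarrow on 6. Jarrow wins 6–3.
Brixley vs Marwick: 3 to 6, Marwick.
Brixley–Kelston: Kelston 7–2.
Brixley vs Fairlea: Fairlea wins 6–3.
Granton vs Jarrow: 0 to 9, Jarrow.
Granton vs Marwick: 1 to 8, Marwick.
Granton vs Kelston: 0 for Granton, 9 for Kelston — Kelston by 9–0.
Granton vs Fairlea: Granton is ranked higher on 0 ballots, Fairlea on 9. Fairlea wins 9–0.
Jarrow vs Marwick: Jarrow preferred on 1 ballot; Marwick wins 8–1.
Jarrow vs Kelston: Kelston wins 9–0.
Jarrow vs Fairlea: Jarrow, 7–2.
Marwick–Kelston: Marwick 6–3.
Marwick vs Fairlea: Marwick, 6–3.
Kelston–Fairlea: Kelston 7–2.
Granton is beaten in every head-to-head and is the Condorcet loser.

Granton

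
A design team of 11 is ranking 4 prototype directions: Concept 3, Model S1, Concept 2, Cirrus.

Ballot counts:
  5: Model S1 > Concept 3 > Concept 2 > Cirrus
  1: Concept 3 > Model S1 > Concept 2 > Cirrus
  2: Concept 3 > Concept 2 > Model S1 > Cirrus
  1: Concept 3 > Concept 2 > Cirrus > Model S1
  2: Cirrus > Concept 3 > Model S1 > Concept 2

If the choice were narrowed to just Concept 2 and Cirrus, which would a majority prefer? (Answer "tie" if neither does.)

Concept 2

Ballots ranking Concept 2 above Cirrus: 5 + 1 + 2 + 1 = 9.
Ballots ranking Cirrus above Concept 2: 11 − 9 = 2.
Concept 2 wins the head-to-head 9–2.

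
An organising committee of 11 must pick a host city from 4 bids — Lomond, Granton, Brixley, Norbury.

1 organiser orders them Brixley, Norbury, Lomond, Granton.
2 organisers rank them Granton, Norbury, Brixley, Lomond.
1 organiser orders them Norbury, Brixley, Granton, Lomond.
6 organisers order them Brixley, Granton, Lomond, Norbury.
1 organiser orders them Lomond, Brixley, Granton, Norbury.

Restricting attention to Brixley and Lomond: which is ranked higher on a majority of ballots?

Brixley

Ballots ranking Brixley above Lomond: 1 + 2 + 1 + 6 = 10.
Ballots ranking Lomond above Brixley: 11 − 10 = 1.
Brixley wins the head-to-head 10–1.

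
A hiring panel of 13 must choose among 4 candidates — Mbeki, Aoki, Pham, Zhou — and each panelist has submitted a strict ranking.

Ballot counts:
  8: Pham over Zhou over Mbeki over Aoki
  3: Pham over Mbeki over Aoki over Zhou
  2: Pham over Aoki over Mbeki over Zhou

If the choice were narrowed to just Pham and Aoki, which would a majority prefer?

Ballots ranking Pham above Aoki: 8 + 3 + 2 = 13.
Ballots ranking Aoki above Pham: 13 − 13 = 0.
Pham wins the head-to-head 13–0.

Pham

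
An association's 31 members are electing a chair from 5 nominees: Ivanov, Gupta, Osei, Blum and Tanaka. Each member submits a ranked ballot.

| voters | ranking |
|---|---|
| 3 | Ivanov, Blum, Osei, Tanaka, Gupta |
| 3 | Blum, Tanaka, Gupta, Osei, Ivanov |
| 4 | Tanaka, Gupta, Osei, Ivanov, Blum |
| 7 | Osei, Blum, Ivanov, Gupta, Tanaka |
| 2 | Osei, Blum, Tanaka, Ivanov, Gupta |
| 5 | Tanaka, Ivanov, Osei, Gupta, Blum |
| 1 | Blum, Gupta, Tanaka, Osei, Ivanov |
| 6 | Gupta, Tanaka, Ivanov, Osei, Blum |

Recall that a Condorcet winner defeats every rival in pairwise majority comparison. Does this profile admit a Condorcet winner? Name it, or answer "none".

Check each pair by majority over 31 ballots:
Ivanov vs Gupta: 3+7+2+5 = 17 for Ivanov, 14 for Gupta — Ivanov by 17–14.
Ivanov–Osei: Osei 17–14.
Ivanov vs Blum: Ivanov wins 18–13.
Ivanov vs Tanaka: Ivanov preferred on 3+7 = 10 ballots; Tanaka wins 21–10.
Gupta vs Osei: Osei wins 17–14.
Gupta–Blum: Blum 16–15.
Gupta vs Tanaka: 7+1+6 = 14 for Gupta, 17 for Tanaka — Tanaka by 17–14.
Osei–Blum: Osei 24–7.
Osei vs Tanaka: Osei preferred on 3+7+2 = 12 ballots; Tanaka wins 19–12.
Blum vs Tanaka: Blum preferred on 3+3+7+2+1 = 16 ballots; Blum wins 16–15.
Every candidate loses at least once (Ivanov loses to Osei; Gupta loses to Ivanov; Osei loses to Tanaka; Blum loses to Ivanov; Tanaka loses to Blum). The majority relation contains the cycle Ivanov beats Blum beats Tanaka beats Ivanov, so there is no Condorcet winner.

none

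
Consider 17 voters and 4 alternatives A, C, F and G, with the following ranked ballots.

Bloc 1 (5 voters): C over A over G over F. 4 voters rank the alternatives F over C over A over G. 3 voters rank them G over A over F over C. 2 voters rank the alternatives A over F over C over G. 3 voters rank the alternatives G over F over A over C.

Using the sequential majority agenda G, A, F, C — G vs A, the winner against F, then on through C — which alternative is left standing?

Round 1: G vs A — 6–11, A advances.
Round 2: A vs F — 10–7, A advances.
Round 3: A vs C — 8–9, C advances.
The agenda winner is C.

C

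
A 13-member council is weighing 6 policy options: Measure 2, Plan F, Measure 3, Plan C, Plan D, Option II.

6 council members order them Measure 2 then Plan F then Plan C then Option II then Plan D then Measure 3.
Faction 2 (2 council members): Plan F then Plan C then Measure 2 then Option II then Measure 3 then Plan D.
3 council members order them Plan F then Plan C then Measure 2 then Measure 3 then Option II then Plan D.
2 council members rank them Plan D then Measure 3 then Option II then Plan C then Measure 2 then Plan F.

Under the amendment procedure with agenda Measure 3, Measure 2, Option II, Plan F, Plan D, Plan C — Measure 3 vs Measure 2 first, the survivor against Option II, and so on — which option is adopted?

Plan C

Round 1: Measure 3 vs Measure 2 — 2–11, Measure 2 advances.
Round 2: Measure 2 vs Option II — 11–2, Measure 2 advances.
Round 3: Measure 2 vs Plan F — 8–5, Measure 2 advances.
Round 4: Measure 2 vs Plan D — 11–2, Measure 2 advances.
Round 5: Measure 2 vs Plan C — 6–7, Plan C advances.
The agenda winner is Plan C.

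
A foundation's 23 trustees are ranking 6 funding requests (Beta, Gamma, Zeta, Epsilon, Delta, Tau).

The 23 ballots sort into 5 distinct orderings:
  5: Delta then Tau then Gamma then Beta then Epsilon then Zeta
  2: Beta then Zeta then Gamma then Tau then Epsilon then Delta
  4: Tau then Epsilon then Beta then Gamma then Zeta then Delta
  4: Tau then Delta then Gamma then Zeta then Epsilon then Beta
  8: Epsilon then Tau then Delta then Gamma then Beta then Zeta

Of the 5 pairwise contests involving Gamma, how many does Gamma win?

2

Gamma against each rival (23 reviewers):
Gamma vs Beta: Gamma, 17–6.
Gamma vs Zeta: 21 to 2, Gamma.
Gamma vs Epsilon: Epsilon wins 12–11.
Gamma vs Delta: Gamma preferred on 2+4 = 6 ballots; Delta wins 17–6.
Gamma–Tau: Tau 21–2.
Gamma beats Beta, Zeta; loses to Epsilon, Delta, Tau — 2 pairwise wins.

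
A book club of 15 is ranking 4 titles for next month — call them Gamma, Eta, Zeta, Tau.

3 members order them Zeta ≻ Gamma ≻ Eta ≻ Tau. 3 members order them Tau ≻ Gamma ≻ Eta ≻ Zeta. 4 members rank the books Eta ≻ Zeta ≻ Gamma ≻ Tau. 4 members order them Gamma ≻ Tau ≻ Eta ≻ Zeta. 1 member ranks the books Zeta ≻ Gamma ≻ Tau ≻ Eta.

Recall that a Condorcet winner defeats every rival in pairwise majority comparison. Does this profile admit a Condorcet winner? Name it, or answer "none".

none

Check each pair by majority over 15 ballots:
Gamma vs Eta: 3+3+4+1 = 11 for Gamma, 4 for Eta — Gamma by 11–4.
Gamma vs Zeta: Gamma is ranked higher on 3+4 = 7 ballots, Zeta on 8. Zeta wins 8–7.
Gamma vs Tau: Gamma preferred on 3+4+4+1 = 12 ballots; Gamma wins 12–3.
Eta vs Zeta: 11 to 4, Eta.
Eta vs Tau: Eta is ranked higher on 3+4 = 7 ballots, Tau on 8. Tau wins 8–7.
Zeta vs Tau: 8 to 7, Zeta.
Every book loses at least once (Gamma loses to Zeta; Eta loses to Gamma; Zeta loses to Eta; Tau loses to Gamma). The majority relation contains the cycle Gamma beats Eta beats Zeta beats Gamma, so there is no Condorcet winner.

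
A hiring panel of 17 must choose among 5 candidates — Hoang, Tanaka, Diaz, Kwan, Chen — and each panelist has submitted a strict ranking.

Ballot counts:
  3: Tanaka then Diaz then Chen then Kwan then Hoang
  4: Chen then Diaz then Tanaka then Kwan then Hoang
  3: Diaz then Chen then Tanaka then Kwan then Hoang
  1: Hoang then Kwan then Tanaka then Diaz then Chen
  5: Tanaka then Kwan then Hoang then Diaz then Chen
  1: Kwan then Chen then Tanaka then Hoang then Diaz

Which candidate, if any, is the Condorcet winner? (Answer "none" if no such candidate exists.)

Tanaka

Check each pair by majority over 17 ballots:
Hoang vs Tanaka: Tanaka, 16–1.
Hoang vs Diaz: Diaz wins 10–7.
Hoang–Kwan: Kwan 16–1.
Hoang vs Chen: Chen wins 11–6.
Tanaka vs Diaz: Tanaka, 10–7.
Tanaka–Kwan: Tanaka 15–2.
Tanaka vs Chen: Tanaka wins 9–8.
Diaz vs Kwan: Diaz, 10–7.
Diaz–Chen: Diaz 12–5.
Kwan–Chen: Chen 10–7.
Tanaka beats each of Hoang, Diaz, Kwan, Chen — Tanaka is the Condorcet winner.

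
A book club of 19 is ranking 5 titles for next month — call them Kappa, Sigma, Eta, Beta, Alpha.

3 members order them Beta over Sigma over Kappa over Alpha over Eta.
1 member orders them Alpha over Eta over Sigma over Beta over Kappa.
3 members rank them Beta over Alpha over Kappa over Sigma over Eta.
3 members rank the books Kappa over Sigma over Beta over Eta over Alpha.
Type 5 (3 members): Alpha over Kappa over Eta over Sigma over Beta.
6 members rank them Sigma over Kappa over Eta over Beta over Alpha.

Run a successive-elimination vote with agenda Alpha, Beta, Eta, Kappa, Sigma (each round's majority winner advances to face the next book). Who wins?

Sigma

Round 1: Alpha vs Beta — 4–15, Beta advances.
Round 2: Beta vs Eta — 9–10, Eta advances.
Round 3: Eta vs Kappa — 1–18, Kappa advances.
Round 4: Kappa vs Sigma — 9–10, Sigma advances.
Sigma survives the agenda.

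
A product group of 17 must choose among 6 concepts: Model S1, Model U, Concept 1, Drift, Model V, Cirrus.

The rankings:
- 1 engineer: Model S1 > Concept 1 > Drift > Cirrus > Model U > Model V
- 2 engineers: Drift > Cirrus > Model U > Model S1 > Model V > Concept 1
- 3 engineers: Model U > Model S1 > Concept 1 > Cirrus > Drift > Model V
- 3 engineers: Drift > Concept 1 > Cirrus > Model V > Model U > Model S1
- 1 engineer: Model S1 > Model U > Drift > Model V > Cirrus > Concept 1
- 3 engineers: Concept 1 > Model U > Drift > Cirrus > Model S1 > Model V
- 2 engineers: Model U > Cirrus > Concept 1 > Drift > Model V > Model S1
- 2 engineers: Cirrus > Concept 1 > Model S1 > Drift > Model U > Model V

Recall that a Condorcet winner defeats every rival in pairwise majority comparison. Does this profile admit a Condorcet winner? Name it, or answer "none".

Concept 1

Head-to-head results (17 engineers):
Model S1 vs Model U: Model S1 preferred on 1+1+2 = 4 ballots; Model U wins 13–4.
Model S1 vs Concept 1: 7 to 10, Concept 1.
Model S1 vs Drift: Model S1 preferred on 1+3+1+2 = 7 ballots; Drift wins 10–7.
Model S1 vs Model V: Model S1 is ranked higher on 1+2+3+1+3+2 = 12 ballots, Model V on 5. Model S1 wins 12–5.
Model S1 vs Cirrus: Model S1 is ranked higher on 1+3+1 = 5 ballots, Cirrus on 12. Cirrus wins 12–5.
Model U vs Concept 1: Model U is ranked higher on 2+3+1+2 = 8 ballots, Concept 1 on 9. Concept 1 wins 9–8.
Model U vs Drift: 9 to 8, Model U.
Model U vs Model V: 14 to 3, Model U.
Model U vs Cirrus: 9 to 8, Model U.
Concept 1 vs Drift: Concept 1 is ranked higher on 1+3+3+2+2 = 11 ballots, Drift on 6. Concept 1 wins 11–6.
Concept 1 vs Model V: 14 to 3, Concept 1.
Concept 1 vs Cirrus: 10 to 7, Concept 1.
Drift vs Model V: Drift is ranked higher on 17 ballots, Model V on 0. Drift wins 17–0.
Drift vs Cirrus: 10 to 7, Drift.
Model V vs Cirrus: 1 for Model V, 16 for Cirrus — Cirrus by 16–1.
Only Concept 1 has no losses; Concept 1 is the Condorcet winner.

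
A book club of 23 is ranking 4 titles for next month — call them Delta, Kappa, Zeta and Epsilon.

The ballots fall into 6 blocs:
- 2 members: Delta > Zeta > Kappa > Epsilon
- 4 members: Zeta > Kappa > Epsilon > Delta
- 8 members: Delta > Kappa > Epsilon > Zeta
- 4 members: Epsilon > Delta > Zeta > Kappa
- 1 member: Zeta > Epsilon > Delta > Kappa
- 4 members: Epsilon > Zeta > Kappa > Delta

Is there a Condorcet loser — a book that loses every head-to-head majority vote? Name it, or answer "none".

none

Head-to-head results (23 members):
Delta vs Kappa: Delta wins 15–8.
Delta vs Zeta: Delta is ranked higher on 2+8+4 = 14 ballots, Zeta on 9. Delta wins 14–9.
Delta vs Epsilon: 2+8 = 10 for Delta, 13 for Epsilon — Epsilon by 13–10.
Kappa–Zeta: Zeta 15–8.
Kappa vs Epsilon: Kappa wins 14–9.
Zeta vs Epsilon: Epsilon, 16–7.
No book is winless: Delta beats Kappa; Kappa beats Epsilon; Zeta beats Kappa; Epsilon beats Delta. There is no Condorcet loser.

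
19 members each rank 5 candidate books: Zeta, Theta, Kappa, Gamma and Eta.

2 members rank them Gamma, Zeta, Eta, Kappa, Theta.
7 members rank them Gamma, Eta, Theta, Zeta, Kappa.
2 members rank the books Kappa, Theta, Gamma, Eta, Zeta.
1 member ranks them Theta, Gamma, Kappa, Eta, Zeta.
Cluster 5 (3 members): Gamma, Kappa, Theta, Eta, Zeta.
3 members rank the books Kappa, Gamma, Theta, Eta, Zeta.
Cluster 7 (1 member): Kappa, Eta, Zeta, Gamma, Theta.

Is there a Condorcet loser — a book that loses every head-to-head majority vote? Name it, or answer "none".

Head-to-head results (19 members):
Zeta vs Theta: Theta, 16–3.
Zeta vs Kappa: 2+7 = 9 for Zeta, 10 for Kappa — Kappa by 10–9.
Zeta vs Gamma: Zeta is ranked higher on 1 ballot, Gamma on 18. Gamma wins 18–1.
Zeta vs Eta: 2 to 17, Eta.
Theta vs Kappa: 8 to 11, Kappa.
Theta vs Gamma: Theta is ranked higher on 2+1 = 3 ballots, Gamma on 16. Gamma wins 16–3.
Theta vs Eta: Theta preferred on 2+1+3+3 = 9 ballots; Eta wins 10–9.
Kappa–Gamma: Gamma 13–6.
Kappa vs Eta: 2+1+3+3+1 = 10 for Kappa, 9 for Eta — Kappa by 10–9.
Gamma vs Eta: Gamma, 18–1.
Zeta loses to every other book — it is the Condorcet loser.

Zeta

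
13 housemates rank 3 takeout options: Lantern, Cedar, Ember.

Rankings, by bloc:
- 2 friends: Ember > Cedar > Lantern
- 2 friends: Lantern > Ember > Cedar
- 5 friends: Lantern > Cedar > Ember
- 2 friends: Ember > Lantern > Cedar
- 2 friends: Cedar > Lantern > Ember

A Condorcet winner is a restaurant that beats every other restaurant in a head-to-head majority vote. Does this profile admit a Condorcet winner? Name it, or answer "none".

Head-to-head results (13 friends):
Lantern vs Cedar: 9 to 4, Lantern.
Lantern vs Ember: Lantern, 9–4.
Cedar–Ember: Cedar 7–6.
Only Lantern has no losses; Lantern is the Condorcet winner.

Lantern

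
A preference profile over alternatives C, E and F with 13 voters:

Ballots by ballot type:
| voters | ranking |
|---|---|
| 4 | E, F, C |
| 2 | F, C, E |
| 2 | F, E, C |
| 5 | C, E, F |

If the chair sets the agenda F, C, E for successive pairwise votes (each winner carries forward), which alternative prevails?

Round 1: F vs C — 8–5, F advances.
Round 2: F vs E — 4–9, E advances.
E survives the agenda.

E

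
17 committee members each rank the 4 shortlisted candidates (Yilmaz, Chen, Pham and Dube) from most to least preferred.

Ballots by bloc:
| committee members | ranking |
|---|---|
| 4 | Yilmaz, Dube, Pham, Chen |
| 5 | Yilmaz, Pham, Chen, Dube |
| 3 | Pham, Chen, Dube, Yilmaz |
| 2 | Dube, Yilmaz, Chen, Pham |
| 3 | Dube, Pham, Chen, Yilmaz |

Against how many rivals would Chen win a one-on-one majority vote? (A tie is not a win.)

0

Chen against each rival (17 committee members):
Chen vs Yilmaz: Chen preferred on 3+3 = 6 ballots; Yilmaz wins 11–6.
Chen vs Pham: 2 to 15, Pham.
Chen vs Dube: Chen is ranked higher on 5+3 = 8 ballots, Dube on 9. Dube wins 9–8.
Chen beats no one; loses to Yilmaz, Pham, Dube — 0 pairwise wins.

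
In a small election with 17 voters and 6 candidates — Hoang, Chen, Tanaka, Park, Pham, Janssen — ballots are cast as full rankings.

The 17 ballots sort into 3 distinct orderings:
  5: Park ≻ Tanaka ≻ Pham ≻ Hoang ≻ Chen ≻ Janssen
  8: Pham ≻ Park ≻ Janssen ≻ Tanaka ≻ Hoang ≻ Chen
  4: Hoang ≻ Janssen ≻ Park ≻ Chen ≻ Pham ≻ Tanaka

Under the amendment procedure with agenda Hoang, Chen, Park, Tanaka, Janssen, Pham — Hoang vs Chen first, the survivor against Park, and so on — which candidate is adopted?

Round 1: Hoang vs Chen — 17–0, Hoang advances.
Round 2: Hoang vs Park — 4–13, Park advances.
Round 3: Park vs Tanaka — 17–0, Park advances.
Round 4: Park vs Janssen — 13–4, Park advances.
Round 5: Park vs Pham — 9–8, Park advances.
The agenda winner is Park.

Park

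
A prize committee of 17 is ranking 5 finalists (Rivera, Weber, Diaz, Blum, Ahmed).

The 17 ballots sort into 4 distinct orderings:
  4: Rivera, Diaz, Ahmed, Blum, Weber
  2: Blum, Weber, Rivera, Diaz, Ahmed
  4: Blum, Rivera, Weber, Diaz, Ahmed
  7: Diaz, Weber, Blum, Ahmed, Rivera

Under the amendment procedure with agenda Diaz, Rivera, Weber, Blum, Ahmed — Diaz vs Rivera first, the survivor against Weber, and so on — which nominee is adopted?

Blum

Round 1: Diaz vs Rivera — 7–10, Rivera advances.
Round 2: Rivera vs Weber — 8–9, Weber advances.
Round 3: Weber vs Blum — 7–10, Blum advances.
Round 4: Blum vs Ahmed — 13–4, Blum advances.
Blum survives the agenda.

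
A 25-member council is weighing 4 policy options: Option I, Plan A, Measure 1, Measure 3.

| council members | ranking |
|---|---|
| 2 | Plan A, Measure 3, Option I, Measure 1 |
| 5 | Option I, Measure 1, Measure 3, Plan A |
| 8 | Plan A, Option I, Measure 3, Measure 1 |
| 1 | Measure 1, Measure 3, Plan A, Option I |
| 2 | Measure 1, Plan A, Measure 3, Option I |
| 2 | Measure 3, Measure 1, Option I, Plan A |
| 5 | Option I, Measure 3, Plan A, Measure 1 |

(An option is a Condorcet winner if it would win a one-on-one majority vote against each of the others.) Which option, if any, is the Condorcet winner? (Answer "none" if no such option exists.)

none

Check each pair by majority over 25 ballots:
Option I vs Plan A: Option I preferred on 5+2+5 = 12 ballots; Plan A wins 13–12.
Option I vs Measure 1: Option I wins 20–5.
Option I–Measure 3: Option I 18–7.
Plan A vs Measure 1: Plan A wins 15–10.
Plan A vs Measure 3: Plan A is ranked higher on 2+8+2 = 12 ballots, Measure 3 on 13. Measure 3 wins 13–12.
Measure 1–Measure 3: Measure 3 17–8.
Each option drops at least one matchup (Option I loses to Plan A; Plan A loses to Measure 3; Measure 1 loses to Option I; Measure 3 loses to Option I); the cycle Option I > Measure 3 > Plan A > Option I rules out a Condorcet winner.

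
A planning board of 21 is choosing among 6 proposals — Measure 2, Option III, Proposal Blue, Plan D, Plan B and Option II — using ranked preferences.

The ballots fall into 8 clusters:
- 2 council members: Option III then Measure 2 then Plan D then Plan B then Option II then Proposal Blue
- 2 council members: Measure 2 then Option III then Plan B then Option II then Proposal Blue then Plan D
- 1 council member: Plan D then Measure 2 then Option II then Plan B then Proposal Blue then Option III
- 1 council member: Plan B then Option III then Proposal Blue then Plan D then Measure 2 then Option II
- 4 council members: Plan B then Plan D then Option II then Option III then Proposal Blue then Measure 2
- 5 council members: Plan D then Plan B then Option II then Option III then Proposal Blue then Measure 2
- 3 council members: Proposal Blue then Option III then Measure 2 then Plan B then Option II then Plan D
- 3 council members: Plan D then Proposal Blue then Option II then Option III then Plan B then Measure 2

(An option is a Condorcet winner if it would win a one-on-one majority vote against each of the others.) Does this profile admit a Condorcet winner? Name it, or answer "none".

Pairwise majorities:
Measure 2 vs Option III: Option III, 18–3.
Measure 2 vs Proposal Blue: Proposal Blue, 16–5.
Measure 2 vs Plan D: Plan D wins 14–7.
Measure 2–Plan B: Plan B 13–8.
Measure 2–Option II: Option II 12–9.
Option III–Proposal Blue: Option III 14–7.
Option III vs Plan D: Plan D wins 13–8.
Option III–Plan B: Plan B 11–10.
Option III vs Option II: Option II wins 13–8.
Proposal Blue vs Plan D: Plan D, 15–6.
Proposal Blue vs Plan B: Plan B, 15–6.
Proposal Blue vs Option II: Option II wins 14–7.
Plan D vs Plan B: Plan D wins 11–10.
Plan D vs Option II: Plan D wins 16–5.
Plan B vs Option II: Plan B, 17–4.
Plan D beats each of Measure 2, Option III, Proposal Blue, Plan B, Option II — Plan D is the Condorcet winner.

Plan D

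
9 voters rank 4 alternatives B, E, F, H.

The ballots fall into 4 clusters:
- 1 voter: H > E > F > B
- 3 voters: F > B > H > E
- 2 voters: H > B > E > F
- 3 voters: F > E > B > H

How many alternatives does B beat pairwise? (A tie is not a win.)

2

B against each rival (9 voters):
B vs E: B is ranked higher on 3+2 = 5 ballots, E on 4. B wins 5–4.
B vs F: 2 to 7, F.
B vs H: B is ranked higher on 3+3 = 6 ballots, H on 3. B wins 6–3.
B beats E, H; loses to F — 2 pairwise wins.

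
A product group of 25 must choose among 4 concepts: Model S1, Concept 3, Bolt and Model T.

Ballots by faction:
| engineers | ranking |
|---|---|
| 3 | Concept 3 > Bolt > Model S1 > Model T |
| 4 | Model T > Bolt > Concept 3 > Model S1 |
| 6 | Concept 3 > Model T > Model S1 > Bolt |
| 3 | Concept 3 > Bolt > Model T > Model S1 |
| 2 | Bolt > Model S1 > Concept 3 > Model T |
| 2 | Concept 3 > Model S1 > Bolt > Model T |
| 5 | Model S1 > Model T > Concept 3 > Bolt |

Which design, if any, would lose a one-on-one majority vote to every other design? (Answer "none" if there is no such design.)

Bolt

Head-to-head results (25 engineers):
Model S1 vs Concept 3: Model S1 is ranked higher on 2+5 = 7 ballots, Concept 3 on 18. Concept 3 wins 18–7.
Model S1 vs Bolt: Model S1 wins 13–12.
Model S1 vs Model T: Model T wins 13–12.
Concept 3 vs Bolt: Concept 3, 19–6.
Concept 3 vs Model T: 16 to 9, Concept 3.
Bolt vs Model T: Bolt is ranked higher on 3+3+2+2 = 10 ballots, Model T on 15. Model T wins 15–10.
Only Bolt has no wins; Bolt is the Condorcet loser.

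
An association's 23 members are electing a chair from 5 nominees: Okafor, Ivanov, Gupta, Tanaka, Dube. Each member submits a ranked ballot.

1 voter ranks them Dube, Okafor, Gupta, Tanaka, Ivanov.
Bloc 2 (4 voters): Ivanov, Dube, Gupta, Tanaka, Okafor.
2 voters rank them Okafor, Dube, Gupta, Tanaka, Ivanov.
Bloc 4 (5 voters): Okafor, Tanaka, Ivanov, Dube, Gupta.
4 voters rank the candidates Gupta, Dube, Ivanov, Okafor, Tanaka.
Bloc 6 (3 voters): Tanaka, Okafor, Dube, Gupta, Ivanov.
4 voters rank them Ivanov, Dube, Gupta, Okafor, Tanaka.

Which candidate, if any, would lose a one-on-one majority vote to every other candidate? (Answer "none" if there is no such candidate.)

Tanaka

Head-to-head results (23 voters):
Okafor vs Ivanov: Okafor preferred on 1+2+5+3 = 11 ballots; Ivanov wins 12–11.
Okafor vs Gupta: 11 to 12, Gupta.
Okafor vs Tanaka: Okafor, 16–7.
Okafor vs Dube: Dube, 13–10.
Ivanov vs Gupta: Ivanov wins 13–10.
Ivanov vs Tanaka: Ivanov, 12–11.
Ivanov vs Dube: 13 to 10, Ivanov.
Gupta–Tanaka: Gupta 15–8.
Gupta vs Dube: Dube wins 19–4.
Tanaka vs Dube: Dube, 15–8.
Only Tanaka has no wins; Tanaka is the Condorcet loser.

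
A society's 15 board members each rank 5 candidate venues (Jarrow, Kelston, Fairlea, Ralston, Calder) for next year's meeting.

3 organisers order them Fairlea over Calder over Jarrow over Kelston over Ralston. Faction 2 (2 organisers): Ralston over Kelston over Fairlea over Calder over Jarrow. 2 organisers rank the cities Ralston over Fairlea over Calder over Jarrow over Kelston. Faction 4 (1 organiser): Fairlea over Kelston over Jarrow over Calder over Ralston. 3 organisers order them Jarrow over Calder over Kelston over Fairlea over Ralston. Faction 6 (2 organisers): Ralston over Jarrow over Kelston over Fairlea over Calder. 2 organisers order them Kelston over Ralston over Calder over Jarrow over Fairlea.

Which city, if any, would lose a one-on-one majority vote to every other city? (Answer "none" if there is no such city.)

none

Head-to-head results (15 organisers):
Jarrow–Kelston: Jarrow 10–5.
Jarrow–Fairlea: Fairlea 8–7.
Jarrow vs Ralston: Jarrow preferred on 3+1+3 = 7 ballots; Ralston wins 8–7.
Jarrow vs Calder: Jarrow is ranked higher on 1+3+2 = 6 ballots, Calder on 9. Calder wins 9–6.
Kelston vs Fairlea: 9 to 6, Kelston.
Kelston vs Ralston: 9 to 6, Kelston.
Kelston vs Calder: 7 to 8, Calder.
Fairlea vs Ralston: Ralston, 8–7.
Fairlea vs Calder: Fairlea, 10–5.
Ralston vs Calder: Ralston is ranked higher on 2+2+2+2 = 8 ballots, Calder on 7. Ralston wins 8–7.
No city is winless: Jarrow beats Kelston; Kelston beats Fairlea; Fairlea beats Jarrow; Ralston beats Jarrow; Calder beats Jarrow. There is no Condorcet loser.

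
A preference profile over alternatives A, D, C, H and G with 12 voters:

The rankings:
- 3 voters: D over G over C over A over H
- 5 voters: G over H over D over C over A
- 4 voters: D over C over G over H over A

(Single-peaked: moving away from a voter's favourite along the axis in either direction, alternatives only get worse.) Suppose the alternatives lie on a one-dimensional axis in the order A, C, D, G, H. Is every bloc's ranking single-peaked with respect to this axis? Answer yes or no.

Axis positions: A=1, C=2, D=3, G=4, H=5.
Bloc 1 (peak D at position 3): ranking walks positions 3-4-2-1-5, expanding outward from the peak — single-peaked.
Bloc 2 (peak G at position 4): ranking walks positions 4-5-3-2-1, expanding outward from the peak — single-peaked.
Bloc 3 (peak D at position 3): ranking walks positions 3-2-4-5-1, expanding outward from the peak — single-peaked.
Every ranking is single-peaked on this axis.

yes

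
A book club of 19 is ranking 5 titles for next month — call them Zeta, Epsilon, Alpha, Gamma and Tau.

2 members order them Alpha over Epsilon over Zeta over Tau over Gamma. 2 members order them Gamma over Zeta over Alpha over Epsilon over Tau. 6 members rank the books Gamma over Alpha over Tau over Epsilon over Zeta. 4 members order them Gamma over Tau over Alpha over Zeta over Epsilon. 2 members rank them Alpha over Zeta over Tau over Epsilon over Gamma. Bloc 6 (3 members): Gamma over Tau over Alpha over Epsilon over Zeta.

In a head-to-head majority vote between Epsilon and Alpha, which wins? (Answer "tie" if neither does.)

Alpha

No ballot ranks Epsilon above Alpha: 0.
Ballots ranking Alpha above Epsilon: 19 − 0 = 19.
Alpha wins the head-to-head 19–0.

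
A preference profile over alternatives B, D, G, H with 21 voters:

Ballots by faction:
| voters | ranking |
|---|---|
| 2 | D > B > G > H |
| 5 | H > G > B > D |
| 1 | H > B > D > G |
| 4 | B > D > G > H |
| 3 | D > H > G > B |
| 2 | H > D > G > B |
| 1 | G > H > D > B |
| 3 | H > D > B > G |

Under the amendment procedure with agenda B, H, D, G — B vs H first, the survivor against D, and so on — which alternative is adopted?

Round 1: B vs H — 6–15, H advances.
Round 2: H vs D — 12–9, H advances.
Round 3: H vs G — 14–7, H advances.
H survives the agenda.

H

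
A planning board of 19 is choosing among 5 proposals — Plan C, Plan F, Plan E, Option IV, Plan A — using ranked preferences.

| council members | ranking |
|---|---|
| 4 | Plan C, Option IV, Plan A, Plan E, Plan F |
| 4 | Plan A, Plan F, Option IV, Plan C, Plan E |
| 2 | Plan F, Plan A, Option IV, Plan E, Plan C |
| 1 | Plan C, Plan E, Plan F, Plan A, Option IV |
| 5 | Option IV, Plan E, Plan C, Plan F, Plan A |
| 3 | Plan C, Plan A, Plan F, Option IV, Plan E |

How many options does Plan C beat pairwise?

Plan C against each rival (19 council members):
Plan C vs Plan F: 13 to 6, Plan C.
Plan C vs Plan E: Plan C, 12–7.
Plan C vs Option IV: Option IV, 11–8.
Plan C vs Plan A: Plan C wins 13–6.
Plan C beats Plan F, Plan E, Plan A; loses to Option IV — 3 pairwise wins.

3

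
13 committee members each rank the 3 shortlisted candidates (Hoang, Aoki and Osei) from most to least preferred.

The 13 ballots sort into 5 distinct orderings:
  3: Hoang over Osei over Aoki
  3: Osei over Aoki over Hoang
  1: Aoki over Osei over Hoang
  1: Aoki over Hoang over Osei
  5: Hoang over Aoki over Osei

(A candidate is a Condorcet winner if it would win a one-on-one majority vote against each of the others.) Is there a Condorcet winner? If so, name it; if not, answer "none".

Pairwise majorities:
Hoang vs Aoki: Hoang wins 8–5.
Hoang vs Osei: Hoang, 9–4.
Aoki–Osei: Aoki 7–6.
Hoang beats each of Aoki, Osei — Hoang is the Condorcet winner.

Hoang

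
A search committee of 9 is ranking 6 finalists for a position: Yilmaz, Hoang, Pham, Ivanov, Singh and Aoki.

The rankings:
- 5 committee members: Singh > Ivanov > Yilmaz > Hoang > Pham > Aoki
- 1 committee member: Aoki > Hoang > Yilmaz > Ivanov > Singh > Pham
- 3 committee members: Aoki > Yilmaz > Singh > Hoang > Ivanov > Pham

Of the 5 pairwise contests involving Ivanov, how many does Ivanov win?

4

Ivanov against each rival (9 committee members):
Ivanov vs Yilmaz: Ivanov preferred on 5 ballots; Ivanov wins 5–4.
Ivanov vs Hoang: 5 to 4, Ivanov.
Ivanov vs Pham: Ivanov wins 9–0.
Ivanov vs Singh: Singh, 8–1.
Ivanov–Aoki: Ivanov 5–4.
Ivanov beats Yilmaz, Hoang, Pham, Aoki; loses to Singh — 4 pairwise wins.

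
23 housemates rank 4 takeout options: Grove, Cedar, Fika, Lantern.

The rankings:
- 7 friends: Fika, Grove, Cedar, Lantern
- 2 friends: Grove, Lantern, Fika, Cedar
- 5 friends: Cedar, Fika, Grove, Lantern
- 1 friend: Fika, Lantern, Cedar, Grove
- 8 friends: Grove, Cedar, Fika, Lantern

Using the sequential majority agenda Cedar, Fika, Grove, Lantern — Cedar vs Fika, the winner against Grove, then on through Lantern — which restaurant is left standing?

Grove

Round 1: Cedar vs Fika — 13–10, Cedar advances.
Round 2: Cedar vs Grove — 6–17, Grove advances.
Round 3: Grove vs Lantern — 22–1, Grove advances.
Grove survives the agenda.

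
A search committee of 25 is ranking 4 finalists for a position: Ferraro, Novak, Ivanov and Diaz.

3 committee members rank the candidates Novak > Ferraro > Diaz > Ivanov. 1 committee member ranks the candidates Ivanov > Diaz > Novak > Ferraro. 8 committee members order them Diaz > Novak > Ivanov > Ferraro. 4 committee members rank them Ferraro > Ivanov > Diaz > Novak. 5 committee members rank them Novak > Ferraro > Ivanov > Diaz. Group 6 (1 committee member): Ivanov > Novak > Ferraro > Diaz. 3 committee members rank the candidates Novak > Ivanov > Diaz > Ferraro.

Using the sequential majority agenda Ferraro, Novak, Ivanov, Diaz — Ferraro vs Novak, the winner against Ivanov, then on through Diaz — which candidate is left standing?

Round 1: Ferraro vs Novak — 4–21, Novak advances.
Round 2: Novak vs Ivanov — 19–6, Novak advances.
Round 3: Novak vs Diaz — 12–13, Diaz advances.
The agenda winner is Diaz.

Diaz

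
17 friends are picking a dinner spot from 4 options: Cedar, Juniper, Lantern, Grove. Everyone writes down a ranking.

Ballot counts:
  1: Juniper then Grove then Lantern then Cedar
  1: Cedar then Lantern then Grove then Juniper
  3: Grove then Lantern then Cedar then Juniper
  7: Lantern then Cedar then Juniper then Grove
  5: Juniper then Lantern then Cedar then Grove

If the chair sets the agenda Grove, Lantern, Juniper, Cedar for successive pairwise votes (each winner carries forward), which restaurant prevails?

Round 1: Grove vs Lantern — 4–13, Lantern advances.
Round 2: Lantern vs Juniper — 11–6, Lantern advances.
Round 3: Lantern vs Cedar — 16–1, Lantern advances.
The agenda winner is Lantern.

Lantern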